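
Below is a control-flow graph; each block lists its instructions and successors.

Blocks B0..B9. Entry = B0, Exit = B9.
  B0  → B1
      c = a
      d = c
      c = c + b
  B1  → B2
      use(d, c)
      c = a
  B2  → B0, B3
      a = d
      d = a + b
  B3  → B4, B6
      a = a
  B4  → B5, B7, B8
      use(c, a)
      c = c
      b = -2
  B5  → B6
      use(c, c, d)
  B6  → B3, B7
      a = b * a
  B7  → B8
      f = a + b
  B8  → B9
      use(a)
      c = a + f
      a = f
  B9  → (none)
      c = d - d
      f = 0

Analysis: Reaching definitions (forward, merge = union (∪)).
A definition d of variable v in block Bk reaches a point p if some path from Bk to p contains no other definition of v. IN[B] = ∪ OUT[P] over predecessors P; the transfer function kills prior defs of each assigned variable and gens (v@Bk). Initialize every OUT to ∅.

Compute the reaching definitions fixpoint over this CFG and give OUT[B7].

Per-block solution:
  B0: | IN={a@B2, c@B1, d@B2} | OUT={a@B2, c@B0, d@B0}
  B1: | IN={a@B2, c@B0, d@B0} | OUT={a@B2, c@B1, d@B0}
  B2: | IN={a@B2, c@B1, d@B0} | OUT={a@B2, c@B1, d@B2}
  B3: | IN={a@B2, a@B6, b@B4, c@B1, c@B4, d@B2} | OUT={a@B3, b@B4, c@B1, c@B4, d@B2}
  B4: | IN={a@B3, b@B4, c@B1, c@B4, d@B2} | OUT={a@B3, b@B4, c@B4, d@B2}
  B5: | IN={a@B3, b@B4, c@B4, d@B2} | OUT={a@B3, b@B4, c@B4, d@B2}
  B6: | IN={a@B3, b@B4, c@B1, c@B4, d@B2} | OUT={a@B6, b@B4, c@B1, c@B4, d@B2}
  B7: | IN={a@B3, a@B6, b@B4, c@B1, c@B4, d@B2} | OUT={a@B3, a@B6, b@B4, c@B1, c@B4, d@B2, f@B7}
  B8: | IN={a@B3, a@B6, b@B4, c@B1, c@B4, d@B2, f@B7} | OUT={a@B8, b@B4, c@B8, d@B2, f@B7}
  B9: | IN={a@B8, b@B4, c@B8, d@B2, f@B7} | OUT={a@B8, b@B4, c@B9, d@B2, f@B9}

Merge at B7: IN[B7] = OUT[B4] ⊔ OUT[B6] = {a@B3, a@B6, b@B4, c@B1, c@B4, d@B2}
Applying B7's transfer function to that IN value gives OUT[B7] (row B7 above).

Answer: {a@B3, a@B6, b@B4, c@B1, c@B4, d@B2, f@B7}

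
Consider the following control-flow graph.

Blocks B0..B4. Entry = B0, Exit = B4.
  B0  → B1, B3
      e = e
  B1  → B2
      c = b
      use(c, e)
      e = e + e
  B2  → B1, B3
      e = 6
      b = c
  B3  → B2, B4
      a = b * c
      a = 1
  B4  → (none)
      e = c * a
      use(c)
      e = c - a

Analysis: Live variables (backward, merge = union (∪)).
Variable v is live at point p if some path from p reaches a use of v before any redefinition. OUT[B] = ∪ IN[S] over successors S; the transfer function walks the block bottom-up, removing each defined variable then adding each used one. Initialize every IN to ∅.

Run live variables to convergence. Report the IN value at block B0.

Answer: {b, c, e}

Working:
Per-block solution:
  B0:  IN={b, c, e}  OUT={b, c, e}
  B1:  IN={b, e}  OUT={c}
  B2:  IN={c}  OUT={b, c, e}
  B3:  IN={b, c}  OUT={a, c}
  B4:  IN={a, c}  OUT={}

Merge at B0: OUT[B0] = IN[B1] ⊔ IN[B3] = {b, c, e}
Applying B0's transfer function to that OUT value gives IN[B0] (row B0 above).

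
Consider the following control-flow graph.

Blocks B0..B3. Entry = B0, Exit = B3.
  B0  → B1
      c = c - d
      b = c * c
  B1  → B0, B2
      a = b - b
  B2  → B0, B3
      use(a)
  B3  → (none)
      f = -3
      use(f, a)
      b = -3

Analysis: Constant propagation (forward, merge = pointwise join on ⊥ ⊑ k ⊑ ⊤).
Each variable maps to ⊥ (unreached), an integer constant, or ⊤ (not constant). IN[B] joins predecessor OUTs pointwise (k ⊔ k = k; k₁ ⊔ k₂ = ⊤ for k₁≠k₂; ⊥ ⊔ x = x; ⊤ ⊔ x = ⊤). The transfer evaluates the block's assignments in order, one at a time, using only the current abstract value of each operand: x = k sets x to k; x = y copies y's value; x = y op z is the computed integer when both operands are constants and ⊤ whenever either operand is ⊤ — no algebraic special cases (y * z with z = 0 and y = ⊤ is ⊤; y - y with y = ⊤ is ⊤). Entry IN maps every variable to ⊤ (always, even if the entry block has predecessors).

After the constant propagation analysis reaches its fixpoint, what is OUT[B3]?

Fixpoint table:
  B0: | IN=(all ⊤) | OUT=(all ⊤)
  B1: | IN=(all ⊤) | OUT=(all ⊤)
  B2: | IN=(all ⊤) | OUT=(all ⊤)
  B3: | IN=(all ⊤) | OUT={b:-3, f:-3; rest ⊤}

Merge at B3: IN[B3] = OUT[B2] = {a: ⊤, b: ⊤, c: ⊤, d: ⊤, e: ⊤, f: ⊤}
Applying B3's transfer function to that IN value gives OUT[B3] (row B3 above).

Answer: {a: ⊤, b: -3, c: ⊤, d: ⊤, e: ⊤, f: -3}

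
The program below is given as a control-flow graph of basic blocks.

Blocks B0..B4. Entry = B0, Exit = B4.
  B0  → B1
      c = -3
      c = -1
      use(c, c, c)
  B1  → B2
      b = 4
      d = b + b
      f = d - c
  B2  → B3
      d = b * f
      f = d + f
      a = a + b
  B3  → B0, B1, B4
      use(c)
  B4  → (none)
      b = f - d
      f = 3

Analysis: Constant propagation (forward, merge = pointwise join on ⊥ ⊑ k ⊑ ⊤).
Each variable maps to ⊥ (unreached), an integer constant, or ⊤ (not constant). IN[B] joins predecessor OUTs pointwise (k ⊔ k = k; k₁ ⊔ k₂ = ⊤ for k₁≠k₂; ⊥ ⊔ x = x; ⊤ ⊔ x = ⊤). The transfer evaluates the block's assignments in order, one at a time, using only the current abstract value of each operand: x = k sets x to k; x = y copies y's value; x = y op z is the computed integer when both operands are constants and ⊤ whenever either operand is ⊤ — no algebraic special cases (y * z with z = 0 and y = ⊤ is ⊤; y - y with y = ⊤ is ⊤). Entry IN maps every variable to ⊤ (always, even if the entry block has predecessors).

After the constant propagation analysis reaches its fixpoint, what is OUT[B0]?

Answer: {a: ⊤, b: ⊤, c: -1, d: ⊤, e: ⊤, f: ⊤}

Working:
Fixpoint table:
  B0:  IN=(all ⊤)  OUT={c:-1; rest ⊤}
  B1:  IN={c:-1; rest ⊤}  OUT={b:4, c:-1, d:8, f:9; rest ⊤}
  B2:  IN={b:4, c:-1, d:8, f:9; rest ⊤}  OUT={b:4, c:-1, d:36, f:45; rest ⊤}
  B3:  IN={b:4, c:-1, d:36, f:45; rest ⊤}  OUT={b:4, c:-1, d:36, f:45; rest ⊤}
  B4:  IN={b:4, c:-1, d:36, f:45; rest ⊤}  OUT={b:9, c:-1, d:36, f:3; rest ⊤}

Merge at B0 (entry node, so the boundary value (all ⊤) is joined with the incoming edge(s)): IN[B0] = (all ⊤) ⊔ OUT[B3] = {a: ⊤, b: ⊤, c: ⊤, d: ⊤, e: ⊤, f: ⊤}
Applying B0's transfer function to that IN value gives OUT[B0] (row B0 above).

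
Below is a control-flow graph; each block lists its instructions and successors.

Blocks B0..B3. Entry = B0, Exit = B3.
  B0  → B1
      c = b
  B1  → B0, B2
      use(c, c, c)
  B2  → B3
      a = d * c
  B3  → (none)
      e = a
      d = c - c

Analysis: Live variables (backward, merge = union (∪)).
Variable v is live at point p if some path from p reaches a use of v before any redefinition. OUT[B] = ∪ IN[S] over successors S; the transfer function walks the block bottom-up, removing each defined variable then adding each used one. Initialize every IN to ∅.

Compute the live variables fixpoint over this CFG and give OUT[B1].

Converged values:
  B0:  IN={b, d}  OUT={b, c, d}
  B1:  IN={b, c, d}  OUT={b, c, d}
  B2:  IN={c, d}  OUT={a, c}
  B3:  IN={a, c}  OUT={}

Merge at B1: OUT[B1] = IN[B0] ⊔ IN[B2] = {b, c, d}

Answer: {b, c, d}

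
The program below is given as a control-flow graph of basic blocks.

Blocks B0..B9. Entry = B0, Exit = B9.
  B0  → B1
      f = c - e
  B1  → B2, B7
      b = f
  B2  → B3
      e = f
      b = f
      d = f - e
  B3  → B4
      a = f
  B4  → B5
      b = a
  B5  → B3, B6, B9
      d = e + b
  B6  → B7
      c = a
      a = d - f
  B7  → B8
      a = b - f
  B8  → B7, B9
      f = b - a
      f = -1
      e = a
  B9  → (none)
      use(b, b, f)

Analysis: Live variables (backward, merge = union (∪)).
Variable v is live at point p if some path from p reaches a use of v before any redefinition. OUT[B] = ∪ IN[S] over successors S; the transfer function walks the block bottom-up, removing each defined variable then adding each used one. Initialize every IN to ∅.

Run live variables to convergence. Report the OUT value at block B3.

Answer: {a, e, f}

Working:
Fixpoint table:
  B0:  IN={c, e}  OUT={f}
  B1:  IN={f}  OUT={b, f}
  B2:  IN={f}  OUT={e, f}
  B3:  IN={e, f}  OUT={a, e, f}
  B4:  IN={a, e, f}  OUT={a, b, e, f}
  B5:  IN={a, b, e, f}  OUT={a, b, d, e, f}
  B6:  IN={a, b, d, f}  OUT={b, f}
  B7:  IN={b, f}  OUT={a, b}
  B8:  IN={a, b}  OUT={b, f}
  B9:  IN={b, f}  OUT={}

Merge at B3: OUT[B3] = IN[B4] = {a, e, f}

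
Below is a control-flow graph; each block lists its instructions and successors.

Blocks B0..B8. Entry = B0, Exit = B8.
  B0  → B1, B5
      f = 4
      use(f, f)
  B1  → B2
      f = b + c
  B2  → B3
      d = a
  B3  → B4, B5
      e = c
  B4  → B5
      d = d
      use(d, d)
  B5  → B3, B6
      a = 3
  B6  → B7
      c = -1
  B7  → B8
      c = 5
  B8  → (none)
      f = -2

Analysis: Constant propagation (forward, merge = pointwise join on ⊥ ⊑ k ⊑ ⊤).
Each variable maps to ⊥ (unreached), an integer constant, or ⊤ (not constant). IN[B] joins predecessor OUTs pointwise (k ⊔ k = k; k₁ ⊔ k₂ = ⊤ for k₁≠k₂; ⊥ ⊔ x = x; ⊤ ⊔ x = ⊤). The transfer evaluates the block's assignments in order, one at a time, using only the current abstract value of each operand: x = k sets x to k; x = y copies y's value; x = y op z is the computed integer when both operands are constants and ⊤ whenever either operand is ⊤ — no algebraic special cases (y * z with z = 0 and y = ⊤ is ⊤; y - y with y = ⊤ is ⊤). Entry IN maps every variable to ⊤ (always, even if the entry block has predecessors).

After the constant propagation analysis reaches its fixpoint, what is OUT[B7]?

Converged values:
  B0: | IN=(all ⊤) | OUT={f:4; rest ⊤}
  B1: | IN={f:4; rest ⊤} | OUT=(all ⊤)
  B2: | IN=(all ⊤) | OUT=(all ⊤)
  B3: | IN=(all ⊤) | OUT=(all ⊤)
  B4: | IN=(all ⊤) | OUT=(all ⊤)
  B5: | IN=(all ⊤) | OUT={a:3; rest ⊤}
  B6: | IN={a:3; rest ⊤} | OUT={a:3, c:-1; rest ⊤}
  B7: | IN={a:3, c:-1; rest ⊤} | OUT={a:3, c:5; rest ⊤}
  B8: | IN={a:3, c:5; rest ⊤} | OUT={a:3, c:5, f:-2; rest ⊤}

Merge at B7: IN[B7] = OUT[B6] = {a: 3, b: ⊤, c: -1, d: ⊤, e: ⊤, f: ⊤}
Applying B7's transfer function to that IN value gives OUT[B7] (row B7 above).

Answer: {a: 3, b: ⊤, c: 5, d: ⊤, e: ⊤, f: ⊤}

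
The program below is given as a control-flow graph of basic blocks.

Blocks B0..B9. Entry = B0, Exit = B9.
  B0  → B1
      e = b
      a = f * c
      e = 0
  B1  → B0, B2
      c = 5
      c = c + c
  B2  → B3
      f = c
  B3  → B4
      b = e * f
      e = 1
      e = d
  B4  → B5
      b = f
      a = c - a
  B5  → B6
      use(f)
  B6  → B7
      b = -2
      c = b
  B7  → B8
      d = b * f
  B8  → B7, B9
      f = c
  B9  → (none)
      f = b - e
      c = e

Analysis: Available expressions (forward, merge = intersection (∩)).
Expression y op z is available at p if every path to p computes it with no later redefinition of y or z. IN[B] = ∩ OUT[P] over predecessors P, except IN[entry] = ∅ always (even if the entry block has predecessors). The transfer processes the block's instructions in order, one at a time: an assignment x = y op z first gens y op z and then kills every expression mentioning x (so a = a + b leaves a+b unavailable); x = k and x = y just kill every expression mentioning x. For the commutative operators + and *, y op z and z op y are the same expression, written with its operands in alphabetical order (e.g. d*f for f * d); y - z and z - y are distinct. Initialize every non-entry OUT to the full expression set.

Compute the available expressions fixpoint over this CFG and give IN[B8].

Answer: {b*f}

Working:
Per-block solution:
  B0: | IN={} | OUT={c*f}
  B1: | IN={c*f} | OUT={}
  B2: | IN={} | OUT={}
  B3: | IN={} | OUT={}
  B4: | IN={} | OUT={}
  B5: | IN={} | OUT={}
  B6: | IN={} | OUT={}
  B7: | IN={} | OUT={b*f}
  B8: | IN={b*f} | OUT={}
  B9: | IN={} | OUT={b-e}

Merge at B8: IN[B8] = OUT[B7] = {b*f}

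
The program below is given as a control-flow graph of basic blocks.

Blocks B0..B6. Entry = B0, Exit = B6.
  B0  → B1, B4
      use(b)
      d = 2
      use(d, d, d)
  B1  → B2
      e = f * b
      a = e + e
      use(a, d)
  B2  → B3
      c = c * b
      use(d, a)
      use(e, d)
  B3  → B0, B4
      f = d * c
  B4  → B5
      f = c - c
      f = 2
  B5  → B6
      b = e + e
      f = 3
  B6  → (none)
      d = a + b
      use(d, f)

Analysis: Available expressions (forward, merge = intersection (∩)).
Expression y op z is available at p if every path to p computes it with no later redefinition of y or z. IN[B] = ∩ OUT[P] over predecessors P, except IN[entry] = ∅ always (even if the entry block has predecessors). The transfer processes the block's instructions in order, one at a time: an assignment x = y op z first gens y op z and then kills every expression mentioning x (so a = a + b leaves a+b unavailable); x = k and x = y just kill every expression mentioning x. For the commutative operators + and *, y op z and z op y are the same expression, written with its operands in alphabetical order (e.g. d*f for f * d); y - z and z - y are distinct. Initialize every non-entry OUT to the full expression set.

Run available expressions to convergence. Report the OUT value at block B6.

Answer: {a+b, c-c, e+e}

Working:
Per-block solution:
  B0:   IN={}   OUT={}
  B1:   IN={}   OUT={b*f, e+e}
  B2:   IN={b*f, e+e}   OUT={b*f, e+e}
  B3:   IN={b*f, e+e}   OUT={c*d, e+e}
  B4:   IN={}   OUT={c-c}
  B5:   IN={c-c}   OUT={c-c, e+e}
  B6:   IN={c-c, e+e}   OUT={a+b, c-c, e+e}

Merge at B6: IN[B6] = OUT[B5] = {c-c, e+e}
Applying B6's transfer function to that IN value gives OUT[B6] (row B6 above).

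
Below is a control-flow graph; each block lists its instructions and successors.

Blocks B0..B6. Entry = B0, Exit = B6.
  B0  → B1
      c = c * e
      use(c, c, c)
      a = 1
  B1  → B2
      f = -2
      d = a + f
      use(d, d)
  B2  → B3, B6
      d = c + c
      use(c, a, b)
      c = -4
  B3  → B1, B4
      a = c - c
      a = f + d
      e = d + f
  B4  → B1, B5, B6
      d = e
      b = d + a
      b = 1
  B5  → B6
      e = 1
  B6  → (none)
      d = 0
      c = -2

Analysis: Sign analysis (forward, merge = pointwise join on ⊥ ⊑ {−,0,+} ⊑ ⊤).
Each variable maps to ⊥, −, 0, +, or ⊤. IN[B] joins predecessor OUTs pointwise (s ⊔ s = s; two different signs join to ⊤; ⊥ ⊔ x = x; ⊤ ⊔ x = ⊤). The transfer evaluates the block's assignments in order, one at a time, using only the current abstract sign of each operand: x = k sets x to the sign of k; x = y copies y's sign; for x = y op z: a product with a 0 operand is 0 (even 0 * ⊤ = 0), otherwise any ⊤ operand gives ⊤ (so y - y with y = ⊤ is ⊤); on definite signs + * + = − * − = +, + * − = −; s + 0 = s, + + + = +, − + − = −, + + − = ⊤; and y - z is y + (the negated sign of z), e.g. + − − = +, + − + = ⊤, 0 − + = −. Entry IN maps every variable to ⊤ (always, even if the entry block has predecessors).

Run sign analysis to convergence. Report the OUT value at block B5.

Fixpoint table:
  B0: | IN=(all ⊤) | OUT={a:+; rest ⊤}
  B1: | IN=(all ⊤) | OUT={f:-; rest ⊤}
  B2: | IN={f:-; rest ⊤} | OUT={c:-, f:-; rest ⊤}
  B3: | IN={c:-, f:-; rest ⊤} | OUT={c:-, f:-; rest ⊤}
  B4: | IN={c:-, f:-; rest ⊤} | OUT={b:+, c:-, f:-; rest ⊤}
  B5: | IN={b:+, c:-, f:-; rest ⊤} | OUT={b:+, c:-, e:+, f:-; rest ⊤}
  B6: | IN={c:-, f:-; rest ⊤} | OUT={c:-, d:0, f:-; rest ⊤}

Merge at B5: IN[B5] = OUT[B4] = {a: ⊤, b: +, c: -, d: ⊤, e: ⊤, f: -}
Applying B5's transfer function to that IN value gives OUT[B5] (row B5 above).

Answer: {a: ⊤, b: +, c: -, d: ⊤, e: +, f: -}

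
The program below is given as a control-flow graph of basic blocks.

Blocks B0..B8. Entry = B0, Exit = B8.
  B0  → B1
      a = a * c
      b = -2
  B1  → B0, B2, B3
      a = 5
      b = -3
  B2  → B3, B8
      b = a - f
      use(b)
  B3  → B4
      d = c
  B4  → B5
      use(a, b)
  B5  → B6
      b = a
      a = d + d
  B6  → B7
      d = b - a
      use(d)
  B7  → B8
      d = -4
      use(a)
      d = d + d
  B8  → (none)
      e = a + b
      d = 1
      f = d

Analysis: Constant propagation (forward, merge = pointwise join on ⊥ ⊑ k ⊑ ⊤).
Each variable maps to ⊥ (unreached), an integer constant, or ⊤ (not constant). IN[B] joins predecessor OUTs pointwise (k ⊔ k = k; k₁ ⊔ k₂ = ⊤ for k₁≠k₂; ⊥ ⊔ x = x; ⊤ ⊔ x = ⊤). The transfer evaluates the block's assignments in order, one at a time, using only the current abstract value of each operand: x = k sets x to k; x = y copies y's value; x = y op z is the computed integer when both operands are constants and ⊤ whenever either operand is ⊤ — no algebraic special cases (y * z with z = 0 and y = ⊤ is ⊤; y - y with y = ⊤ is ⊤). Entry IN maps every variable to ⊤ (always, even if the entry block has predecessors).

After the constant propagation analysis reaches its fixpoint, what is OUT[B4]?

Fixpoint table:
  B0:   IN=(all ⊤)   OUT={b:-2; rest ⊤}
  B1:   IN={b:-2; rest ⊤}   OUT={a:5, b:-3; rest ⊤}
  B2:   IN={a:5, b:-3; rest ⊤}   OUT={a:5; rest ⊤}
  B3:   IN={a:5; rest ⊤}   OUT={a:5; rest ⊤}
  B4:   IN={a:5; rest ⊤}   OUT={a:5; rest ⊤}
  B5:   IN={a:5; rest ⊤}   OUT={b:5; rest ⊤}
  B6:   IN={b:5; rest ⊤}   OUT={b:5; rest ⊤}
  B7:   IN={b:5; rest ⊤}   OUT={b:5, d:-8; rest ⊤}
  B8:   IN=(all ⊤)   OUT={d:1, f:1; rest ⊤}

Merge at B4: IN[B4] = OUT[B3] = {a: 5, b: ⊤, c: ⊤, d: ⊤, e: ⊤, f: ⊤}
Applying B4's transfer function to that IN value gives OUT[B4] (row B4 above).

Answer: {a: 5, b: ⊤, c: ⊤, d: ⊤, e: ⊤, f: ⊤}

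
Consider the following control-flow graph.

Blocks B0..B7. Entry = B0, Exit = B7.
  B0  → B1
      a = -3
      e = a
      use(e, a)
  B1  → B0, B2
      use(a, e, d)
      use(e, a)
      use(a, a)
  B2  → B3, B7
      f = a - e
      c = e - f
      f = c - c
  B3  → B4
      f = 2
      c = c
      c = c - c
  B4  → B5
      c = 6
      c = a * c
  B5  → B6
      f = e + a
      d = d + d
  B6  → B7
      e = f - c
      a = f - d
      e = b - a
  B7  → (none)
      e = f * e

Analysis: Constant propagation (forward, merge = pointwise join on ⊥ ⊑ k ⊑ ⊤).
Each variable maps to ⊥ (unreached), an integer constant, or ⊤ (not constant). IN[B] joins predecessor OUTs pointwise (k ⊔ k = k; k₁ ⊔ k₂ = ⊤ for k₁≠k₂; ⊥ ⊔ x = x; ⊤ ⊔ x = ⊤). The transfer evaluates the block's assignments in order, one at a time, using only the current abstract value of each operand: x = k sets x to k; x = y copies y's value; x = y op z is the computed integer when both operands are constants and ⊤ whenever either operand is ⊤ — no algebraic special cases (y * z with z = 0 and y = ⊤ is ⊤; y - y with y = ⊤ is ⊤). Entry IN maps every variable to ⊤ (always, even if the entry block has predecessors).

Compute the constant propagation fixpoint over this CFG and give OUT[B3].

Answer: {a: -3, b: ⊤, c: 0, d: ⊤, e: -3, f: 2}

Trace:
Per-block solution:
  B0: | IN=(all ⊤) | OUT={a:-3, e:-3; rest ⊤}
  B1: | IN={a:-3, e:-3; rest ⊤} | OUT={a:-3, e:-3; rest ⊤}
  B2: | IN={a:-3, e:-3; rest ⊤} | OUT={a:-3, c:-3, e:-3, f:0; rest ⊤}
  B3: | IN={a:-3, c:-3, e:-3, f:0; rest ⊤} | OUT={a:-3, c:0, e:-3, f:2; rest ⊤}
  B4: | IN={a:-3, c:0, e:-3, f:2; rest ⊤} | OUT={a:-3, c:-18, e:-3, f:2; rest ⊤}
  B5: | IN={a:-3, c:-18, e:-3, f:2; rest ⊤} | OUT={a:-3, c:-18, e:-3, f:-6; rest ⊤}
  B6: | IN={a:-3, c:-18, e:-3, f:-6; rest ⊤} | OUT={c:-18, f:-6; rest ⊤}
  B7: | IN=(all ⊤) | OUT=(all ⊤)

Merge at B3: IN[B3] = OUT[B2] = {a: -3, b: ⊤, c: -3, d: ⊤, e: -3, f: 0}
Applying B3's transfer function to that IN value gives OUT[B3] (row B3 above).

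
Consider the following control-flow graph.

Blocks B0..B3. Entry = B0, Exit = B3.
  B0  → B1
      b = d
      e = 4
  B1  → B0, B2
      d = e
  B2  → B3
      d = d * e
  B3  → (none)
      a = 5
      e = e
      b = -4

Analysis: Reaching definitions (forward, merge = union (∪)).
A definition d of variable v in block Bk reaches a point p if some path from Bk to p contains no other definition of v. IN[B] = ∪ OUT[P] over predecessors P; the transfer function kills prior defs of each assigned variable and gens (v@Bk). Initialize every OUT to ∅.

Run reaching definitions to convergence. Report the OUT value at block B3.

Answer: {a@B3, b@B3, d@B2, e@B3}

Working:
Per-block solution:
  B0:   IN={b@B0, d@B1, e@B0}   OUT={b@B0, d@B1, e@B0}
  B1:   IN={b@B0, d@B1, e@B0}   OUT={b@B0, d@B1, e@B0}
  B2:   IN={b@B0, d@B1, e@B0}   OUT={b@B0, d@B2, e@B0}
  B3:   IN={b@B0, d@B2, e@B0}   OUT={a@B3, b@B3, d@B2, e@B3}

Merge at B3: IN[B3] = OUT[B2] = {b@B0, d@B2, e@B0}
Applying B3's transfer function to that IN value gives OUT[B3] (row B3 above).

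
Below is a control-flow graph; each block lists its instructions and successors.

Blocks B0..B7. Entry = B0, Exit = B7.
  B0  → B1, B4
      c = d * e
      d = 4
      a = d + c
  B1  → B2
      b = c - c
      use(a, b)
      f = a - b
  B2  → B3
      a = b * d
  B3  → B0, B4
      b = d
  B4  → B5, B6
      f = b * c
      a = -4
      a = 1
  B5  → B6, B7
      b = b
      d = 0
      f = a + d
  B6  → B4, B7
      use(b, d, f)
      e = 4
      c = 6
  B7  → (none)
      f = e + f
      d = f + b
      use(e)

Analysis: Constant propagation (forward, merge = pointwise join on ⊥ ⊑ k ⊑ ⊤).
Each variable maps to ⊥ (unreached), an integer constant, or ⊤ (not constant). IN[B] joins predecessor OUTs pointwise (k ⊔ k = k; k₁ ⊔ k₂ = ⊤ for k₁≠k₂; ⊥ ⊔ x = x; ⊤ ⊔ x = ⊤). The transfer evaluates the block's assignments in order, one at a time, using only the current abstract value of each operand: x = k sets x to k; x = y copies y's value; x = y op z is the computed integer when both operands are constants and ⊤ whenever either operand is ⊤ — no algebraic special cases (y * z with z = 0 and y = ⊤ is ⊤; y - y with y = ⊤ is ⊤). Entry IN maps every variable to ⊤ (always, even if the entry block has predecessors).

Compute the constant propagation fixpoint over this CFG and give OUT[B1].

Converged values:
  B0:   IN=(all ⊤)   OUT={d:4; rest ⊤}
  B1:   IN={d:4; rest ⊤}   OUT={d:4; rest ⊤}
  B2:   IN={d:4; rest ⊤}   OUT={d:4; rest ⊤}
  B3:   IN={d:4; rest ⊤}   OUT={b:4, d:4; rest ⊤}
  B4:   IN=(all ⊤)   OUT={a:1; rest ⊤}
  B5:   IN={a:1; rest ⊤}   OUT={a:1, d:0, f:1; rest ⊤}
  B6:   IN={a:1; rest ⊤}   OUT={a:1, c:6, e:4; rest ⊤}
  B7:   IN={a:1; rest ⊤}   OUT={a:1; rest ⊤}

Merge at B1: IN[B1] = OUT[B0] = {a: ⊤, b: ⊤, c: ⊤, d: 4, e: ⊤, f: ⊤}
Applying B1's transfer function to that IN value gives OUT[B1] (row B1 above).

Answer: {a: ⊤, b: ⊤, c: ⊤, d: 4, e: ⊤, f: ⊤}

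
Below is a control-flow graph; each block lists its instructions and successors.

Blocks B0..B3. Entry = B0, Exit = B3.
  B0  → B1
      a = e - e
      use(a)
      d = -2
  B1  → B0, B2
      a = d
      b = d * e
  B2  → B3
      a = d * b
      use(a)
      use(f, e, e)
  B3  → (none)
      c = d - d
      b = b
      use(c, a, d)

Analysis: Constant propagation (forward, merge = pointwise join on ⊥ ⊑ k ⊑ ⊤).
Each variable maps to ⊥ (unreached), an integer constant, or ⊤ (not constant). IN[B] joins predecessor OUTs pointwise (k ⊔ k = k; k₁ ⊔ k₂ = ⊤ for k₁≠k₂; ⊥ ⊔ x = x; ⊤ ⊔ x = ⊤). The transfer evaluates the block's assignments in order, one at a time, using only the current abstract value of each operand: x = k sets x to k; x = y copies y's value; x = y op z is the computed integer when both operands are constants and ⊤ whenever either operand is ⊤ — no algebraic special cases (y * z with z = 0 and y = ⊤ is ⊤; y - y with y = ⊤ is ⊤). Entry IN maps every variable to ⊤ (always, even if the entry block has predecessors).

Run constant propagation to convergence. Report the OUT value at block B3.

Answer: {a: ⊤, b: ⊤, c: 0, d: -2, e: ⊤, f: ⊤}

Working:
Per-block solution:
  B0:  IN=(all ⊤)  OUT={d:-2; rest ⊤}
  B1:  IN={d:-2; rest ⊤}  OUT={a:-2, d:-2; rest ⊤}
  B2:  IN={a:-2, d:-2; rest ⊤}  OUT={d:-2; rest ⊤}
  B3:  IN={d:-2; rest ⊤}  OUT={c:0, d:-2; rest ⊤}

Merge at B3: IN[B3] = OUT[B2] = {a: ⊤, b: ⊤, c: ⊤, d: -2, e: ⊤, f: ⊤}
Applying B3's transfer function to that IN value gives OUT[B3] (row B3 above).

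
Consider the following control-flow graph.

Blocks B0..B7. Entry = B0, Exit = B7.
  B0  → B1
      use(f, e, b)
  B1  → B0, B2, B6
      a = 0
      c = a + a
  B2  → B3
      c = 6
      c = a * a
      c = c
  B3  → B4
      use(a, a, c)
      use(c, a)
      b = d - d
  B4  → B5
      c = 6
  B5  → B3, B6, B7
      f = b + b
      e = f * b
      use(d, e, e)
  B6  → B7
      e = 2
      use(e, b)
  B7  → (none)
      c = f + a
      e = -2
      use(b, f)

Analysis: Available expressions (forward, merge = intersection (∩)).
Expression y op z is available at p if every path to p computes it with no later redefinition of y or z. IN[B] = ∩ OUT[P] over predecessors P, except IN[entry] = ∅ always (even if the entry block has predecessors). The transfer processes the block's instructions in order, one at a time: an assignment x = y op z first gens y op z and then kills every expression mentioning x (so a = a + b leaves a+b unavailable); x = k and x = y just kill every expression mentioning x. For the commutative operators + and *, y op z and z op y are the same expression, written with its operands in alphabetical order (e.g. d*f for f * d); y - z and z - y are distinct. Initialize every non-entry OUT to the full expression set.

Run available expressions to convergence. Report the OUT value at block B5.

Per-block solution:
  B0:   IN={}   OUT={}
  B1:   IN={}   OUT={a+a}
  B2:   IN={a+a}   OUT={a*a, a+a}
  B3:   IN={a*a, a+a}   OUT={a*a, a+a, d-d}
  B4:   IN={a*a, a+a, d-d}   OUT={a*a, a+a, d-d}
  B5:   IN={a*a, a+a, d-d}   OUT={a*a, a+a, b*f, b+b, d-d}
  B6:   IN={a+a}   OUT={a+a}
  B7:   IN={a+a}   OUT={a+a, a+f}

Merge at B5: IN[B5] = OUT[B4] = {a*a, a+a, d-d}
Applying B5's transfer function to that IN value gives OUT[B5] (row B5 above).

Answer: {a*a, a+a, b*f, b+b, d-d}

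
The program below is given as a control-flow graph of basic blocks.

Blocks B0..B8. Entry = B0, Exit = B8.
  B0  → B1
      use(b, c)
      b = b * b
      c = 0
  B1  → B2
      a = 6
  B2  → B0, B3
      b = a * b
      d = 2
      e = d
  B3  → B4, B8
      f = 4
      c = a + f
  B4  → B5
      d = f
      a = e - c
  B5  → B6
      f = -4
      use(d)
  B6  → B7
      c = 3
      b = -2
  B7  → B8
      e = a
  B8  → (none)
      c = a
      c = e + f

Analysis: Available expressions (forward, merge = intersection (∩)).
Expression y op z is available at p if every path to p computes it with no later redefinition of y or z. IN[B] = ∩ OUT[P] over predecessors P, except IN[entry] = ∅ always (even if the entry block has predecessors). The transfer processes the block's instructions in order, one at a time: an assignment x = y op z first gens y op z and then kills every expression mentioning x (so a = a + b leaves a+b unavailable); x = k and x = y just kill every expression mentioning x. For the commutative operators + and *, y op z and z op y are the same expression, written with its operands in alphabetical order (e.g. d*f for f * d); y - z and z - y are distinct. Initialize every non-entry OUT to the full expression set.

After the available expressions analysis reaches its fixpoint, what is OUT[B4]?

Fixpoint table:
  B0: | IN={} | OUT={}
  B1: | IN={} | OUT={}
  B2: | IN={} | OUT={}
  B3: | IN={} | OUT={a+f}
  B4: | IN={a+f} | OUT={e-c}
  B5: | IN={e-c} | OUT={e-c}
  B6: | IN={e-c} | OUT={}
  B7: | IN={} | OUT={}
  B8: | IN={} | OUT={e+f}

Merge at B4: IN[B4] = OUT[B3] = {a+f}
Applying B4's transfer function to that IN value gives OUT[B4] (row B4 above).

Answer: {e-c}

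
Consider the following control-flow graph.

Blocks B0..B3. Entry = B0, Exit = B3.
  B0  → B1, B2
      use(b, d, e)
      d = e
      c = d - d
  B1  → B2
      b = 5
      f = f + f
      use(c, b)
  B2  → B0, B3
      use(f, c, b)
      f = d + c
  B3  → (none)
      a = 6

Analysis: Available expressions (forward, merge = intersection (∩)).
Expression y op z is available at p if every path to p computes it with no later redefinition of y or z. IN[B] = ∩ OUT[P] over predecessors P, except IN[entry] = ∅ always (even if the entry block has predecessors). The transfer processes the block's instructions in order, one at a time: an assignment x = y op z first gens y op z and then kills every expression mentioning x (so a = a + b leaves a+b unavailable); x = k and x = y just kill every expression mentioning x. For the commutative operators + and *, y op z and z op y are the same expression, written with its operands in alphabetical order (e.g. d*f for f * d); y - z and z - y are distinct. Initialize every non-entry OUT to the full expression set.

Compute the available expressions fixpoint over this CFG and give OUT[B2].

Converged values:
  B0:  IN={}  OUT={d-d}
  B1:  IN={d-d}  OUT={d-d}
  B2:  IN={d-d}  OUT={c+d, d-d}
  B3:  IN={c+d, d-d}  OUT={c+d, d-d}

Merge at B2: IN[B2] = OUT[B0] ∩ OUT[B1] = {d-d}
Applying B2's transfer function to that IN value gives OUT[B2] (row B2 above).

Answer: {c+d, d-d}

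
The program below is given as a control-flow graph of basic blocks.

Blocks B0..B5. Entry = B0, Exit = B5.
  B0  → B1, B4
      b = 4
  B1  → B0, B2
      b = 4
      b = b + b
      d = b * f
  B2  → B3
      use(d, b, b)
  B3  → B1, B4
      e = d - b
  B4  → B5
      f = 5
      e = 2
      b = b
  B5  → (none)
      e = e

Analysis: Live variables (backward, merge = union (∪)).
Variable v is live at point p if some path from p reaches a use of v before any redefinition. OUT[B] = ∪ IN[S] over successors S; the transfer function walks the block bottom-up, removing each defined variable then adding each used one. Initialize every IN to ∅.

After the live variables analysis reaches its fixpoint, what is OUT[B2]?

Answer: {b, d, f}

Working:
Per-block solution:
  B0:  IN={f}  OUT={b, f}
  B1:  IN={f}  OUT={b, d, f}
  B2:  IN={b, d, f}  OUT={b, d, f}
  B3:  IN={b, d, f}  OUT={b, f}
  B4:  IN={b}  OUT={e}
  B5:  IN={e}  OUT={}

Merge at B2: OUT[B2] = IN[B3] = {b, d, f}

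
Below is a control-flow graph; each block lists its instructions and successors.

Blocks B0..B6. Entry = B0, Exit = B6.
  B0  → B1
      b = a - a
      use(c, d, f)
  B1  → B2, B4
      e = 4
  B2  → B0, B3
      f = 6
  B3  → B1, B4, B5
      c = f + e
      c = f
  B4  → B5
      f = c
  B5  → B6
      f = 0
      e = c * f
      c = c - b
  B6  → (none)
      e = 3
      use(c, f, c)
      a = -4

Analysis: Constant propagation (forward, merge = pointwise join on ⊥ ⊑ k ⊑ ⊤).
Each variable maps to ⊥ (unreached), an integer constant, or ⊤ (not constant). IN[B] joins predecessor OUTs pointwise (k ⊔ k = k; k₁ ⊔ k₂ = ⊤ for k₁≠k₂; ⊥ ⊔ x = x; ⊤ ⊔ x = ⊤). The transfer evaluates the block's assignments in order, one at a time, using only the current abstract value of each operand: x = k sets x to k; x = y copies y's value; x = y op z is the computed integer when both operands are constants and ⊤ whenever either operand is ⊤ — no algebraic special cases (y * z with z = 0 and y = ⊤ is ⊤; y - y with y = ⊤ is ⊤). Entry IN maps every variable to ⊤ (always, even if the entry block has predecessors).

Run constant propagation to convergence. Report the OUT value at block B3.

Fixpoint table:
  B0: | IN=(all ⊤) | OUT=(all ⊤)
  B1: | IN=(all ⊤) | OUT={e:4; rest ⊤}
  B2: | IN={e:4; rest ⊤} | OUT={e:4, f:6; rest ⊤}
  B3: | IN={e:4, f:6; rest ⊤} | OUT={c:6, e:4, f:6; rest ⊤}
  B4: | IN={e:4; rest ⊤} | OUT={e:4; rest ⊤}
  B5: | IN={e:4; rest ⊤} | OUT={f:0; rest ⊤}
  B6: | IN={f:0; rest ⊤} | OUT={a:-4, e:3, f:0; rest ⊤}

Merge at B3: IN[B3] = OUT[B2] = {a: ⊤, b: ⊤, c: ⊤, d: ⊤, e: 4, f: 6}
Applying B3's transfer function to that IN value gives OUT[B3] (row B3 above).

Answer: {a: ⊤, b: ⊤, c: 6, d: ⊤, e: 4, f: 6}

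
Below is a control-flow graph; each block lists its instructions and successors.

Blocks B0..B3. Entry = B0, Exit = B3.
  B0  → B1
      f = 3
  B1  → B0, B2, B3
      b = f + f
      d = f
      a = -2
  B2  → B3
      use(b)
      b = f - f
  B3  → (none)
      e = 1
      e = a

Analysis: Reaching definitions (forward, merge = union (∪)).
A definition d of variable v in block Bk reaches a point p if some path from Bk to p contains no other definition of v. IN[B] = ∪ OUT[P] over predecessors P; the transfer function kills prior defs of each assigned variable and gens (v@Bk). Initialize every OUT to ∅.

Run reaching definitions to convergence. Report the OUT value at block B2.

Converged values:
  B0: | IN={a@B1, b@B1, d@B1, f@B0} | OUT={a@B1, b@B1, d@B1, f@B0}
  B1: | IN={a@B1, b@B1, d@B1, f@B0} | OUT={a@B1, b@B1, d@B1, f@B0}
  B2: | IN={a@B1, b@B1, d@B1, f@B0} | OUT={a@B1, b@B2, d@B1, f@B0}
  B3: | IN={a@B1, b@B1, b@B2, d@B1, f@B0} | OUT={a@B1, b@B1, b@B2, d@B1, e@B3, f@B0}

Merge at B2: IN[B2] = OUT[B1] = {a@B1, b@B1, d@B1, f@B0}
Applying B2's transfer function to that IN value gives OUT[B2] (row B2 above).

Answer: {a@B1, b@B2, d@B1, f@B0}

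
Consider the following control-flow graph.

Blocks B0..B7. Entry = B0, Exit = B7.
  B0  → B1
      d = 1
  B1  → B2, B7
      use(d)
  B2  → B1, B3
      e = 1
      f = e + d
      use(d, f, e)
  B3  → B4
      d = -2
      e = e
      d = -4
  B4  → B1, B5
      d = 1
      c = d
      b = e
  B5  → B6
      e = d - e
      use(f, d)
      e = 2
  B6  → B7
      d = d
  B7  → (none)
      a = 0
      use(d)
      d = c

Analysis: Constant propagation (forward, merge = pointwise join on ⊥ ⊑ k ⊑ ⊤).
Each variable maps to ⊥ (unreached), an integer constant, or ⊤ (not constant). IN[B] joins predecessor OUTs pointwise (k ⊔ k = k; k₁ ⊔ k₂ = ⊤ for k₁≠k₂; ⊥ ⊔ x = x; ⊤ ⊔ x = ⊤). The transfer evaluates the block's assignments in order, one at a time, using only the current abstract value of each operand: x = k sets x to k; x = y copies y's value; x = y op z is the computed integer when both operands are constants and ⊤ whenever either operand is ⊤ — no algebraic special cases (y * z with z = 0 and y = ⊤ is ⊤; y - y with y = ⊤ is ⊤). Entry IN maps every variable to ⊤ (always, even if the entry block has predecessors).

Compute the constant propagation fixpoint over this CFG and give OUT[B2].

Answer: {a: ⊤, b: ⊤, c: ⊤, d: 1, e: 1, f: 2}

Working:
Converged values:
  B0: | IN=(all ⊤) | OUT={d:1; rest ⊤}
  B1: | IN={d:1; rest ⊤} | OUT={d:1; rest ⊤}
  B2: | IN={d:1; rest ⊤} | OUT={d:1, e:1, f:2; rest ⊤}
  B3: | IN={d:1, e:1, f:2; rest ⊤} | OUT={d:-4, e:1, f:2; rest ⊤}
  B4: | IN={d:-4, e:1, f:2; rest ⊤} | OUT={b:1, c:1, d:1, e:1, f:2; rest ⊤}
  B5: | IN={b:1, c:1, d:1, e:1, f:2; rest ⊤} | OUT={b:1, c:1, d:1, e:2, f:2; rest ⊤}
  B6: | IN={b:1, c:1, d:1, e:2, f:2; rest ⊤} | OUT={b:1, c:1, d:1, e:2, f:2; rest ⊤}
  B7: | IN={d:1; rest ⊤} | OUT={a:0; rest ⊤}

Merge at B2: IN[B2] = OUT[B1] = {a: ⊤, b: ⊤, c: ⊤, d: 1, e: ⊤, f: ⊤}
Applying B2's transfer function to that IN value gives OUT[B2] (row B2 above).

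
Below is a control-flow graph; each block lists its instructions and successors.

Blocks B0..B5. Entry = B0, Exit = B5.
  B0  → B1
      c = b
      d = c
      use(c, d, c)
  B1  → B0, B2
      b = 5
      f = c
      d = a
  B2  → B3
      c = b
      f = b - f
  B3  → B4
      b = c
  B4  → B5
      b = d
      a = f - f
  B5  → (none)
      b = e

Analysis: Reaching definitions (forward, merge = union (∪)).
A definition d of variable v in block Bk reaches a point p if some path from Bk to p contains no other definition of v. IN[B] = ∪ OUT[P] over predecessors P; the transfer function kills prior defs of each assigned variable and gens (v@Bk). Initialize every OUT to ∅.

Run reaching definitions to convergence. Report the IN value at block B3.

Fixpoint table:
  B0:   IN={b@B1, c@B0, d@B1, f@B1}   OUT={b@B1, c@B0, d@B0, f@B1}
  B1:   IN={b@B1, c@B0, d@B0, f@B1}   OUT={b@B1, c@B0, d@B1, f@B1}
  B2:   IN={b@B1, c@B0, d@B1, f@B1}   OUT={b@B1, c@B2, d@B1, f@B2}
  B3:   IN={b@B1, c@B2, d@B1, f@B2}   OUT={b@B3, c@B2, d@B1, f@B2}
  B4:   IN={b@B3, c@B2, d@B1, f@B2}   OUT={a@B4, b@B4, c@B2, d@B1, f@B2}
  B5:   IN={a@B4, b@B4, c@B2, d@B1, f@B2}   OUT={a@B4, b@B5, c@B2, d@B1, f@B2}

Merge at B3: IN[B3] = OUT[B2] = {b@B1, c@B2, d@B1, f@B2}

Answer: {b@B1, c@B2, d@B1, f@B2}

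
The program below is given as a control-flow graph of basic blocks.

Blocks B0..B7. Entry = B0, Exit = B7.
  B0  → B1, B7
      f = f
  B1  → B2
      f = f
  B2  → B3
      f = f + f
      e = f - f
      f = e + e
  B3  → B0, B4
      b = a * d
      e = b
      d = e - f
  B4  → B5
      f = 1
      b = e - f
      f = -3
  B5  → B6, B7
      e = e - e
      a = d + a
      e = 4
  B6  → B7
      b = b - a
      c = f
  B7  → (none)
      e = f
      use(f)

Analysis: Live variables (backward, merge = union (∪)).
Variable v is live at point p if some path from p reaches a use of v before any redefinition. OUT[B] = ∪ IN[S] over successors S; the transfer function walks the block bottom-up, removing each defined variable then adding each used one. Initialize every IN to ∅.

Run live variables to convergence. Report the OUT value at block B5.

Converged values:
  B0:   IN={a, d, f}   OUT={a, d, f}
  B1:   IN={a, d, f}   OUT={a, d, f}
  B2:   IN={a, d, f}   OUT={a, d, f}
  B3:   IN={a, d, f}   OUT={a, d, e, f}
  B4:   IN={a, d, e}   OUT={a, b, d, e, f}
  B5:   IN={a, b, d, e, f}   OUT={a, b, f}
  B6:   IN={a, b, f}   OUT={f}
  B7:   IN={f}   OUT={}

Merge at B5: OUT[B5] = IN[B6] ⊔ IN[B7] = {a, b, f}

Answer: {a, b, f}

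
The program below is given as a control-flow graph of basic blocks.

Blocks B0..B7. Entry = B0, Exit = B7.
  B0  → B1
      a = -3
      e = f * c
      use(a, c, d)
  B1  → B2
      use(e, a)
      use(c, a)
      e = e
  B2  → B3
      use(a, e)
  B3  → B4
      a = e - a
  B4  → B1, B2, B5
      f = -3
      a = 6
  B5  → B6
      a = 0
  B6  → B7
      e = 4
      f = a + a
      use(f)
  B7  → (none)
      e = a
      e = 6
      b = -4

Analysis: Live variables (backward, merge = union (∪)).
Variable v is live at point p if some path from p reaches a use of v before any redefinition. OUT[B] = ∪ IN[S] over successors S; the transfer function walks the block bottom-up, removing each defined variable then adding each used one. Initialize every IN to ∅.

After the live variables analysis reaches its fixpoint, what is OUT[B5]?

Answer: {a}

Derivation:
Fixpoint table:
  B0:  IN={c, d, f}  OUT={a, c, e}
  B1:  IN={a, c, e}  OUT={a, c, e}
  B2:  IN={a, c, e}  OUT={a, c, e}
  B3:  IN={a, c, e}  OUT={c, e}
  B4:  IN={c, e}  OUT={a, c, e}
  B5:  IN={}  OUT={a}
  B6:  IN={a}  OUT={a}
  B7:  IN={a}  OUT={}

Merge at B5: OUT[B5] = IN[B6] = {a}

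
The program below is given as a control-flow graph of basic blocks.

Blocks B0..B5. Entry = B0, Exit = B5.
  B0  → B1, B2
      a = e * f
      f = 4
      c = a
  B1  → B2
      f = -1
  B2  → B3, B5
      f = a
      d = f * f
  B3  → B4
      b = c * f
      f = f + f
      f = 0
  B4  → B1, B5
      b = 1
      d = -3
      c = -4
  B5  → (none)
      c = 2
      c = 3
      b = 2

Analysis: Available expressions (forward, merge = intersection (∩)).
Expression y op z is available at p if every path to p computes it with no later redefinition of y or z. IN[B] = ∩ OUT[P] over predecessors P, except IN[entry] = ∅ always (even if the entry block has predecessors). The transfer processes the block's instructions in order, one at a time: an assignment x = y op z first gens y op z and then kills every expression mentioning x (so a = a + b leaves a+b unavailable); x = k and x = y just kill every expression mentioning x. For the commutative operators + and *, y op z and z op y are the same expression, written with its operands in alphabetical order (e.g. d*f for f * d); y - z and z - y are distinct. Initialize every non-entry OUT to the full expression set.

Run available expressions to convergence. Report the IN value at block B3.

Answer: {f*f}

Trace:
Fixpoint table:
  B0: | IN={} | OUT={}
  B1: | IN={} | OUT={}
  B2: | IN={} | OUT={f*f}
  B3: | IN={f*f} | OUT={}
  B4: | IN={} | OUT={}
  B5: | IN={} | OUT={}

Merge at B3: IN[B3] = OUT[B2] = {f*f}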